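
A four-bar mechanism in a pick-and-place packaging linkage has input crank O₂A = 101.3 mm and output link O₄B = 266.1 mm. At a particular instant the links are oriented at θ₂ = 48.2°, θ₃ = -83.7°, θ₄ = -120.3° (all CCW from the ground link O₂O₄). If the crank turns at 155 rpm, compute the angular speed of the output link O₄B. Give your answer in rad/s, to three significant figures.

7.71

ω₂ = 16.23 rad/s (from 155 rpm).
Differentiating the loop-closure r₂e^{iθ₂}+r₃e^{iθ₃}=r₁+r₄e^{iθ₄} gives r₂ω₂e^{iθ₂}+r₃ω₃e^{iθ₃}=r₄ω₄e^{iθ₄}.
Eliminating the other unknown: ω₄ = r₂ω₂ sin(θ₂−θ₃) / [r₄ sin(θ₄−θ₃)].
Numerator sine = +0.74431; denominator sine = -0.59622.
Result = 0.1013·16.23·(+0.74431) / (0.2661·(-0.59622)) = -7.7138 rad/s; magnitude 7.7138 rad/s.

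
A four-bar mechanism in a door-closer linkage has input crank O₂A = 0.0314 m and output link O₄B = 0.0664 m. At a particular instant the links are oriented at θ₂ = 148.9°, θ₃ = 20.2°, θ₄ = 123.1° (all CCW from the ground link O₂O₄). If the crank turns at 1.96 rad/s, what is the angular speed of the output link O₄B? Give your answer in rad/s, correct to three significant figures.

0.742

ω₂ = 1.96 rad/s
Differentiating the loop-closure r₂e^{iθ₂}+r₃e^{iθ₃}=r₁+r₄e^{iθ₄} gives r₂ω₂e^{iθ₂}+r₃ω₃e^{iθ₃}=r₄ω₄e^{iθ₄}.
Eliminating the other unknown: ω₄ = r₂ω₂ sin(θ₂−θ₃) / [r₄ sin(θ₄−θ₃)].
Numerator sine = +0.78043; denominator sine = +0.97476.
Result = 0.0314·1.96·(+0.78043) / (0.0664·(+0.97476)) = +0.74208 rad/s; magnitude 0.74208 rad/s.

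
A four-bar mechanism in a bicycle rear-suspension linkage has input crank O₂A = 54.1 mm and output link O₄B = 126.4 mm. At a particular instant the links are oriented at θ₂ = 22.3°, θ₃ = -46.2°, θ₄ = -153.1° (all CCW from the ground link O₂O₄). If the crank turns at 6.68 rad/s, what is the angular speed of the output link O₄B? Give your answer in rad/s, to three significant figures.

2.78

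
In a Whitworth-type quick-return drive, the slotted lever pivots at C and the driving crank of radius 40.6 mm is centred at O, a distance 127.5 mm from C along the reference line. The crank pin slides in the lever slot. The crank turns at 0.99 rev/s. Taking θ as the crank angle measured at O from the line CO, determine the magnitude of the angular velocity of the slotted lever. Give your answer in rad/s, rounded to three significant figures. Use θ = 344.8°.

1.48

ω = 6.22 rad/s (from 0.99 rev/s).
Crank pin A relative to C: A = (d + r cosθ, r sinθ); lever angle φ = atan2(r sinθ, d + r cosθ).
Differentiating tanφ: φ̇ = rω(d cosθ + r)/(d² + r² + 2dr cosθ).
d² + r² + 2dr cosθ = |CA|² = 0.0278954 m²;  d cosθ + r = +0.16364 m.
|ω_lever| = |0.0406·6.22·+0.16364| / 0.0278954 = 1.4815 rad/s.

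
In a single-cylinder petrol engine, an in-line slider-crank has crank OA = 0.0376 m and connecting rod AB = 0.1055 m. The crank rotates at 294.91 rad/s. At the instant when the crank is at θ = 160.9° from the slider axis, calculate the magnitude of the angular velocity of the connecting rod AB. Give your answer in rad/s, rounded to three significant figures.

100

ω = 294.9 rad/s
The rod makes angle φ with the slider axis where L sinφ = r sinθ; differentiating, L cosφ·φ̇ = r ω cosθ.
L cosφ = √(L² − r² sin²θ) = 0.10478 m.
|ω_rod| = r ω |cosθ| / √(L² − r² sin²θ) = 0.0376·294.9·0.94495/0.10478 = 100 rad/s.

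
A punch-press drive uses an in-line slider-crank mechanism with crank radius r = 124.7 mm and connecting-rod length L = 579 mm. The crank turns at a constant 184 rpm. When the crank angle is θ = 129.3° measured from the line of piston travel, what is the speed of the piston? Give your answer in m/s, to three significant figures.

1.60

ω = 2π·184/60 = 19.27 rad/s
For an in-line slider-crank, x = r cosθ + √(L² − r² sin²θ), so v = −rω sinθ·[1 + r cosθ/√(L² − r² sin²θ)].
With r = 0.1247 m, L = 0.579 m, θ = 129.3°: √(L² − r² sin²θ) = 0.5709 m.
v = −0.1247·19.27·0.77384·[1 + 0.1247·-0.63338/0.5709] = -1.6021 m/s.
|v| = 1.6021 m/s.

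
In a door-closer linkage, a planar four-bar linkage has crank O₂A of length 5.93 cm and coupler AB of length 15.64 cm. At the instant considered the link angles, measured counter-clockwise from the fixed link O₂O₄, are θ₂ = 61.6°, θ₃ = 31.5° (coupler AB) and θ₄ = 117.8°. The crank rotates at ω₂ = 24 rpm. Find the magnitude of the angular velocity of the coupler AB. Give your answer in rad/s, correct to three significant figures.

ω₂ = 2.513 rad/s (from 24 rpm).
Differentiating the loop-closure r₂e^{iθ₂}+r₃e^{iθ₃}=r₁+r₄e^{iθ₄} gives r₂ω₂e^{iθ₂}+r₃ω₃e^{iθ₃}=r₄ω₄e^{iθ₄}.
Eliminating the other unknown: ω₃ = r₂ω₂ sin(θ₄−θ₂) / [r₃ sin(θ₃−θ₄)].
Numerator sine = +0.83098; denominator sine = -0.99792.
Result = 0.0593·2.513·(+0.83098) / (0.1564·(-0.99792)) = -0.79352 rad/s; magnitude 0.79352 rad/s.

0.794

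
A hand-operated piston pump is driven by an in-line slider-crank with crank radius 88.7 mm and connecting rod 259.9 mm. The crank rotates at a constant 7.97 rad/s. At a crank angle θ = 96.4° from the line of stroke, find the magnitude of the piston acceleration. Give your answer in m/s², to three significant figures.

ω = 7.97 rad/s
x(θ) = r cosθ + √(L² − r² sin²θ); with ω constant, a = ω²·d²x/dθ².
d²x/dθ² = −r cosθ − r²(cos2θ)/√u − r⁴ sin²2θ/(4u^{3/2}),  u = L² − r² sin²θ = 0.0597781 m².
Substituting r = 0.0887 m, L = 0.2599 m, θ = 96.4°: d²x/dθ² = +0.041215 m.
a = ω²·d²x/dθ² = (7.97)²·(+0.041215) = +2.618 m/s²;  |a| = 2.618 m/s².

2.62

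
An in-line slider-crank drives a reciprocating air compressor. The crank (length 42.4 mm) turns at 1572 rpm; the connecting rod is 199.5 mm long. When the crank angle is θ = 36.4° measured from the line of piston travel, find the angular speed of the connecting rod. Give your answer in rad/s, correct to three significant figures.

ω = 164.6 rad/s (converted from 1572 rpm).
The rod makes angle φ with the slider axis where L sinφ = r sinθ; differentiating, L cosφ·φ̇ = r ω cosθ.
L cosφ = √(L² − r² sin²θ) = 0.19791 m.
|ω_rod| = r ω |cosθ| / √(L² − r² sin²θ) = 0.0424·164.6·0.80489/0.19791 = 28.387 rad/s.

28.4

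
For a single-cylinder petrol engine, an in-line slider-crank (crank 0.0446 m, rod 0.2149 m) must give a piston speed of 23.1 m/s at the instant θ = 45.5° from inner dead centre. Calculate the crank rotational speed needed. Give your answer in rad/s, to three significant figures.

For an in-line slider-crank, |v_piston| = rω|sinθ|·[1 + r cosθ/√(L² − r² sin²θ)].
With r = 0.0446 m, L = 0.2149 m, θ = 45.5°: the bracketed kinematic factor |dx/dθ| = 0.03649 m.
ω = v/|dx/dθ| = 23.1/0.03649 = 633.05 rad/s.

633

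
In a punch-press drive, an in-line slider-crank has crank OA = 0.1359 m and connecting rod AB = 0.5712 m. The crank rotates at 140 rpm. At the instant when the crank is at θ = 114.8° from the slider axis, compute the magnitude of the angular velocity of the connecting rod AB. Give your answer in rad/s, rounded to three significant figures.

1.50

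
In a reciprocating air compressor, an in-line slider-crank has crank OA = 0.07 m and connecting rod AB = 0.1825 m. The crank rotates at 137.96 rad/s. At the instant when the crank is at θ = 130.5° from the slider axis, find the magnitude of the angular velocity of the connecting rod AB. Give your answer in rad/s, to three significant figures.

35.9

ω = 138 rad/s
The rod makes angle φ with the slider axis where L sinφ = r sinθ; differentiating, L cosφ·φ̇ = r ω cosθ.
L cosφ = √(L² − r² sin²θ) = 0.17457 m.
|ω_rod| = r ω |cosθ| / √(L² − r² sin²θ) = 0.07·138·0.64945/0.17457 = 35.928 rad/s.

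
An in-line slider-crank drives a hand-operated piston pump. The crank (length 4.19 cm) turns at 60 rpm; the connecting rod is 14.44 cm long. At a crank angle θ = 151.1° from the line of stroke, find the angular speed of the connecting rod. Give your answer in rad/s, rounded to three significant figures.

1.61

ω = 6.283 rad/s (converted from 60 rpm).
The rod makes angle φ with the slider axis where L sinφ = r sinθ; differentiating, L cosφ·φ̇ = r ω cosθ.
L cosφ = √(L² − r² sin²θ) = 0.14297 m.
|ω_rod| = r ω |cosθ| / √(L² − r² sin²θ) = 0.0419·6.283·0.87546/0.14297 = 1.612 rad/s.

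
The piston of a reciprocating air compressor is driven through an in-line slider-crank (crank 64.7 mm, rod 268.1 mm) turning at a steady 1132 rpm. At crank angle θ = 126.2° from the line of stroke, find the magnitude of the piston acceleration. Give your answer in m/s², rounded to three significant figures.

602

ω = 2π·1132/60 = 118.5 rad/s
x(θ) = r cosθ + √(L² − r² sin²θ); with ω constant, a = ω²·d²x/dθ².
d²x/dθ² = −r cosθ − r²(cos2θ)/√u − r⁴ sin²2θ/(4u^{3/2}),  u = L² − r² sin²θ = 0.0691517 m².
Substituting r = 0.0647 m, L = 0.2681 m, θ = 126.2°: d²x/dθ² = +0.042807 m.
a = ω²·d²x/dθ² = (118.5)²·(+0.042807) = +601.54 m/s²;  |a| = 601.54 m/s².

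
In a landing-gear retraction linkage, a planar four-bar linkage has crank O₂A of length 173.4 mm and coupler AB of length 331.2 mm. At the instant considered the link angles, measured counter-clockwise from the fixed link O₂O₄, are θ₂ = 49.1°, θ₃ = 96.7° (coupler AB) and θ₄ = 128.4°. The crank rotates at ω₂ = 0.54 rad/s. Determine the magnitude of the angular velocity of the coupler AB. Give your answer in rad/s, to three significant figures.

0.529

ω₂ = 0.54 rad/s
Differentiating the loop-closure r₂e^{iθ₂}+r₃e^{iθ₃}=r₁+r₄e^{iθ₄} gives r₂ω₂e^{iθ₂}+r₃ω₃e^{iθ₃}=r₄ω₄e^{iθ₄}.
Eliminating the other unknown: ω₃ = r₂ω₂ sin(θ₄−θ₂) / [r₃ sin(θ₃−θ₄)].
Numerator sine = +0.98261; denominator sine = -0.52547.
Result = 0.1734·0.54·(+0.98261) / (0.3312·(-0.52547)) = -0.52867 rad/s; magnitude 0.52867 rad/s.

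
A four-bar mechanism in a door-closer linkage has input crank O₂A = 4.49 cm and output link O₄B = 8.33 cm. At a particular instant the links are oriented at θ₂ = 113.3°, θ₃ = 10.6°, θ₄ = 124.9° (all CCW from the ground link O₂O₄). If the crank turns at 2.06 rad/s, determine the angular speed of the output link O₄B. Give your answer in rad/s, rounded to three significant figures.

1.19

ω₂ = 2.06 rad/s
Differentiating the loop-closure r₂e^{iθ₂}+r₃e^{iθ₃}=r₁+r₄e^{iθ₄} gives r₂ω₂e^{iθ₂}+r₃ω₃e^{iθ₃}=r₄ω₄e^{iθ₄}.
Eliminating the other unknown: ω₄ = r₂ω₂ sin(θ₂−θ₃) / [r₄ sin(θ₄−θ₃)].
Numerator sine = +0.97553; denominator sine = +0.91140.
Result = 0.0449·2.06·(+0.97553) / (0.0833·(+0.91140)) = +1.1885 rad/s; magnitude 1.1885 rad/s.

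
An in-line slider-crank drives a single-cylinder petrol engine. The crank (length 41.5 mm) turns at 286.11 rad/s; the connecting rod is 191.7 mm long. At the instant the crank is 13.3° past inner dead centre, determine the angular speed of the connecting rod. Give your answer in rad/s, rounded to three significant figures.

ω = 286.1 rad/s
The rod makes angle φ with the slider axis where L sinφ = r sinθ; differentiating, L cosφ·φ̇ = r ω cosθ.
L cosφ = √(L² − r² sin²θ) = 0.19146 m.
|ω_rod| = r ω |cosθ| / √(L² − r² sin²θ) = 0.0415·286.1·0.97318/0.19146 = 60.352 rad/s.

60.4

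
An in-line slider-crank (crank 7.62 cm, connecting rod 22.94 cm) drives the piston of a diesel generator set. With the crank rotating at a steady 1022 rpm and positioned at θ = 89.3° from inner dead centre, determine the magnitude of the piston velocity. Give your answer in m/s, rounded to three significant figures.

8.19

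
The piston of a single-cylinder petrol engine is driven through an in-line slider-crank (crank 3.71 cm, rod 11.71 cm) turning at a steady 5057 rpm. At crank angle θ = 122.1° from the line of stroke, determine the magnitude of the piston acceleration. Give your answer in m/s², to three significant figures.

ω = 2π·5057/60 = 529.6 rad/s
x(θ) = r cosθ + √(L² − r² sin²θ); with ω constant, a = ω²·d²x/dθ².
d²x/dθ² = −r cosθ − r²(cos2θ)/√u − r⁴ sin²2θ/(4u^{3/2}),  u = L² − r² sin²θ = 0.0127247 m².
Substituting r = 0.0371 m, L = 0.1171 m, θ = 122.1°: d²x/dθ² = +0.024758 m.
a = ω²·d²x/dθ² = (529.6)²·(+0.024758) = +6943.2 m/s²;  |a| = 6943.2 m/s².

6940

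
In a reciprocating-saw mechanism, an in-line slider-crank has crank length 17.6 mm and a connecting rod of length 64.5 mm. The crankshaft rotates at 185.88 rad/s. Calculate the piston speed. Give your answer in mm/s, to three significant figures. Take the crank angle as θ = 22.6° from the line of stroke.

1580

ω = 185.9 rad/s
For an in-line slider-crank, x = r cosθ + √(L² − r² sin²θ), so v = −rω sinθ·[1 + r cosθ/√(L² − r² sin²θ)].
With r = 0.0176 m, L = 0.0645 m, θ = 22.6°: √(L² − r² sin²θ) = 0.064144 m.
v = −0.0176·185.9·0.38430·[1 + 0.0176·0.92321/0.064144] = -1.5757 m/s.
|v| = 1.5757 m/s = 1575.7 mm/s.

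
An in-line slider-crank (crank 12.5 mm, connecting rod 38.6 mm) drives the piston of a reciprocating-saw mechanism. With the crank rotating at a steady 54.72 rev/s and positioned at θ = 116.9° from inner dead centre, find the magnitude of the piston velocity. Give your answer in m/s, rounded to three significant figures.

3.25

ω = 2π·54.7 = 343.8 rad/s
For an in-line slider-crank, x = r cosθ + √(L² − r² sin²θ), so v = −rω sinθ·[1 + r cosθ/√(L² − r² sin²θ)].
With r = 0.0125 m, L = 0.0386 m, θ = 116.9°: √(L² − r² sin²θ) = 0.036955 m.
v = −0.0125·343.8·0.89180·[1 + 0.0125·-0.45243/0.036955] = -3.2461 m/s.
|v| = 3.2461 m/s.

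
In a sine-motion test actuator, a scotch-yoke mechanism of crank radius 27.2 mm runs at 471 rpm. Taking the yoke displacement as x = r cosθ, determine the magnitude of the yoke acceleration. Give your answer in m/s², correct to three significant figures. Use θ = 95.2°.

6.00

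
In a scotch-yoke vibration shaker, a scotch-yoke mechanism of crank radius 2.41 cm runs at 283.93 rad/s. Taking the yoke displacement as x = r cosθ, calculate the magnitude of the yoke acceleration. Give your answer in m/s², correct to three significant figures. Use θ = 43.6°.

ω = 283.9 rad/s
x = r cosθ ⇒ ẍ = −rω² cosθ (ω constant).
|a| = rω²|cosθ| = 0.0241·(283.9)²·|cos 43.6°| = 1407 m/s².

1410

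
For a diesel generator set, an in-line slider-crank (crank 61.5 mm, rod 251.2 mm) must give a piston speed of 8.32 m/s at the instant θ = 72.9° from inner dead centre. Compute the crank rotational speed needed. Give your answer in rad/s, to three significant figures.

132

For an in-line slider-crank, |v_piston| = rω|sinθ|·[1 + r cosθ/√(L² − r² sin²θ)].
With r = 0.0615 m, L = 0.2512 m, θ = 72.9°: the bracketed kinematic factor |dx/dθ| = 0.063134 m.
ω = v/|dx/dθ| = 8.32/0.063134 = 131.78 rad/s.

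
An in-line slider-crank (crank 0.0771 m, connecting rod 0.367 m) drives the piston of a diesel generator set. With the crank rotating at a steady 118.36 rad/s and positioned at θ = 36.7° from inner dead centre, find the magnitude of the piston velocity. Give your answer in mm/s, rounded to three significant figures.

ω = 118.4 rad/s
For an in-line slider-crank, x = r cosθ + √(L² − r² sin²θ), so v = −rω sinθ·[1 + r cosθ/√(L² − r² sin²θ)].
With r = 0.0771 m, L = 0.367 m, θ = 36.7°: √(L² − r² sin²θ) = 0.3641 m.
v = −0.0771·118.4·0.59763·[1 + 0.0771·0.80178/0.3641] = -6.3796 m/s.
|v| = 6.3796 m/s = 6379.6 mm/s.

6380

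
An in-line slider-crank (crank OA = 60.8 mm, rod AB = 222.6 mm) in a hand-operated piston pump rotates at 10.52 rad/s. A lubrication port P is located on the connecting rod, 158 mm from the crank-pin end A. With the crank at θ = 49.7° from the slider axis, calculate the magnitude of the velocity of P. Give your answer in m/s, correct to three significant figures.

0.563

ω = 10.52 rad/s.  Crank-pin speed |V_A| = rω = 0.63962 m/s, perpendicular to OA.
Rod angle: sinφ = −(r/L) sinθ ⇒ φ = -12.023°; ω_rod = −rω cosθ/√(L²−r²sin²θ) = -1.9002 rad/s.
V_P = V_A + ω_rod × AP, with AP = 0.158 m along the rod.
Components: V_Px = −rω sinθ − a·ω_rod·sinφ = -0.55036 m/s;  V_Py = rω cosθ + a·ω_rod·cosφ = +0.12006 m/s.
|V_P| = √(V_Px² + V_Py²) = 0.5633 m/s.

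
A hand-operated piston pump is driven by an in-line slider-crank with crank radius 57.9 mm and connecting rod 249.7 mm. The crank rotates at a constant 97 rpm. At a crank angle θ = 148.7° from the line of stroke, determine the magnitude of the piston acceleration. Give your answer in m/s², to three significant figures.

4.45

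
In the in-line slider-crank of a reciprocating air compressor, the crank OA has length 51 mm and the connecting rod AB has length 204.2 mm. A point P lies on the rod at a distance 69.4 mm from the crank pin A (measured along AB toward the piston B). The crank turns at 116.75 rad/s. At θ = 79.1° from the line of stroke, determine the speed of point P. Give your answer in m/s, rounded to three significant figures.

5.99

ω = 116.8 rad/s.  Crank-pin speed |V_A| = rω = 5.9543 m/s, perpendicular to OA.
Rod angle: sinφ = −(r/L) sinθ ⇒ φ = -14.197°; ω_rod = −rω cosθ/√(L²−r²sin²θ) = -5.6875 rad/s.
V_P = V_A + ω_rod × AP, with AP = 0.0694 m along the rod.
Components: V_Px = −rω sinθ − a·ω_rod·sinφ = -5.9436 m/s;  V_Py = rω cosθ + a·ω_rod·cosφ = +0.74326 m/s.
|V_P| = √(V_Px² + V_Py²) = 5.9899 m/s.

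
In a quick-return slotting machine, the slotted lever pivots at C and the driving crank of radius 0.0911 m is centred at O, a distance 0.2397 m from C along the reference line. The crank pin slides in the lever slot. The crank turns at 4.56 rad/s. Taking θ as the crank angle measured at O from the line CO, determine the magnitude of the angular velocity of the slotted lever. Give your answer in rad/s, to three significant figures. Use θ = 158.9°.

2.20

ω = 4.56 rad/s
Crank pin A relative to C: A = (d + r cosθ, r sinθ); lever angle φ = atan2(r sinθ, d + r cosθ).
Differentiating tanφ: φ̇ = rω(d cosθ + r)/(d² + r² + 2dr cosθ).
d² + r² + 2dr cosθ = |CA|² = 0.0250101 m²;  d cosθ + r = -0.13253 m.
|ω_lever| = |0.0911·4.56·-0.13253| / 0.0250101 = 2.2013 rad/s.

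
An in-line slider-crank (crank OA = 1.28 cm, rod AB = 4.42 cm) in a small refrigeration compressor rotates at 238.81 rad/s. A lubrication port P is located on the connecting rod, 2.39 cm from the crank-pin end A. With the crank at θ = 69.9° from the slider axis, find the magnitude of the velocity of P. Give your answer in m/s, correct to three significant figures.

ω = 238.8 rad/s.  Crank-pin speed |V_A| = rω = 3.0568 m/s, perpendicular to OA.
Rod angle: sinφ = −(r/L) sinθ ⇒ φ = -15.781°; ω_rod = −rω cosθ/√(L²−r²sin²θ) = -24.698 rad/s.
V_P = V_A + ω_rod × AP, with AP = 0.0239 m along the rod.
Components: V_Px = −rω sinθ − a·ω_rod·sinφ = -3.0311 m/s;  V_Py = rω cosθ + a·ω_rod·cosφ = +0.48246 m/s.
|V_P| = √(V_Px² + V_Py²) = 3.0693 m/s.

3.07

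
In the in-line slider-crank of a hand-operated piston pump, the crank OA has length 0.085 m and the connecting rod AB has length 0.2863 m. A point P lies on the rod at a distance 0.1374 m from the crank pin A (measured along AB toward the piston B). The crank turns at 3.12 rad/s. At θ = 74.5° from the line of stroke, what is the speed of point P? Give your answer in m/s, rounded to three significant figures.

ω = 3.12 rad/s.  Crank-pin speed |V_A| = rω = 0.2652 m/s, perpendicular to OA.
Rod angle: sinφ = −(r/L) sinθ ⇒ φ = -16.624°; ω_rod = −rω cosθ/√(L²−r²sin²θ) = -0.25834 rad/s.
V_P = V_A + ω_rod × AP, with AP = 0.1374 m along the rod.
Components: V_Px = −rω sinθ − a·ω_rod·sinφ = -0.26571 m/s;  V_Py = rω cosθ + a·ω_rod·cosφ = +0.036859 m/s.
|V_P| = √(V_Px² + V_Py²) = 0.26825 m/s.

0.268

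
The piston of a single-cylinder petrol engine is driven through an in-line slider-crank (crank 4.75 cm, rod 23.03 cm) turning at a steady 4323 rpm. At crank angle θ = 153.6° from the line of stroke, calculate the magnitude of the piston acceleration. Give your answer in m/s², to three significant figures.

ω = 2π·4323/60 = 452.7 rad/s
x(θ) = r cosθ + √(L² − r² sin²θ); with ω constant, a = ω²·d²x/dθ².
d²x/dθ² = −r cosθ − r²(cos2θ)/√u − r⁴ sin²2θ/(4u^{3/2}),  u = L² − r² sin²θ = 0.052592 m².
Substituting r = 0.0475 m, L = 0.2303 m, θ = 153.6°: d²x/dθ² = +0.036531 m.
a = ω²·d²x/dθ² = (452.7)²·(+0.036531) = +7486.7 m/s²;  |a| = 7486.7 m/s².

7490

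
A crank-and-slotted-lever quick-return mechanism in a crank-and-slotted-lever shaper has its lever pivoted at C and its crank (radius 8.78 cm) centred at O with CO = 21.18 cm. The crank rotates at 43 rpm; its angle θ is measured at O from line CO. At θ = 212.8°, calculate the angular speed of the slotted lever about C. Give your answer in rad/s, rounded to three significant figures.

1.67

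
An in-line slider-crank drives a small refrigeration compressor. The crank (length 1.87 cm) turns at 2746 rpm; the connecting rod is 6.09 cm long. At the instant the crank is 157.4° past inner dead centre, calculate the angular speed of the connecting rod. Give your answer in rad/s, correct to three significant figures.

ω = 287.6 rad/s (converted from 2746 rpm).
The rod makes angle φ with the slider axis where L sinφ = r sinθ; differentiating, L cosφ·φ̇ = r ω cosθ.
L cosφ = √(L² − r² sin²θ) = 0.060475 m.
|ω_rod| = r ω |cosθ| / √(L² − r² sin²θ) = 0.0187·287.6·0.92321/0.060475 = 82.092 rad/s.

82.1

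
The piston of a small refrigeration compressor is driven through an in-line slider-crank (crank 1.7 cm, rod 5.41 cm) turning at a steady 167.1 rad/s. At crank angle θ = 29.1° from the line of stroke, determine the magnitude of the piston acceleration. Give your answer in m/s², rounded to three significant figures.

497

ω = 167.1 rad/s
x(θ) = r cosθ + √(L² − r² sin²θ); with ω constant, a = ω²·d²x/dθ².
d²x/dθ² = −r cosθ − r²(cos2θ)/√u − r⁴ sin²2θ/(4u^{3/2}),  u = L² − r² sin²θ = 0.00285846 m².
Substituting r = 0.017 m, L = 0.0541 m, θ = 29.1°: d²x/dθ² = -0.017801 m.
a = ω²·d²x/dθ² = (167.1)²·(-0.017801) = -497.05 m/s²;  |a| = 497.05 m/s².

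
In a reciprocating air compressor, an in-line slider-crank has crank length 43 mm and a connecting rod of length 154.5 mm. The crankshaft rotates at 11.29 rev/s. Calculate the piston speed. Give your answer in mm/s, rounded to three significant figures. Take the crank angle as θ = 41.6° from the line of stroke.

ω = 2π·11.3 = 70.94 rad/s
For an in-line slider-crank, x = r cosθ + √(L² − r² sin²θ), so v = −rω sinθ·[1 + r cosθ/√(L² − r² sin²θ)].
With r = 0.043 m, L = 0.1545 m, θ = 41.6°: √(L² − r² sin²θ) = 0.15184 m.
v = −0.043·70.94·0.66393·[1 + 0.043·0.74780/0.15184] = -2.454 m/s.
|v| = 2.454 m/s = 2454 mm/s.

2450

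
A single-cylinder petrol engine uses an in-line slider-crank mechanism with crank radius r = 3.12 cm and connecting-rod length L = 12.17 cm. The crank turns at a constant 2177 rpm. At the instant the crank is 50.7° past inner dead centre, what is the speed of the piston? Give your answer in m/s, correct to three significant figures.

6.42

ω = 2π·2177/60 = 228 rad/s
For an in-line slider-crank, x = r cosθ + √(L² − r² sin²θ), so v = −rω sinθ·[1 + r cosθ/√(L² − r² sin²θ)].
With r = 0.0312 m, L = 0.1217 m, θ = 50.7°: √(L² − r² sin²θ) = 0.11928 m.
v = −0.0312·228·0.77384·[1 + 0.0312·0.63338/0.11928] = -6.4161 m/s.
|v| = 6.4161 m/s.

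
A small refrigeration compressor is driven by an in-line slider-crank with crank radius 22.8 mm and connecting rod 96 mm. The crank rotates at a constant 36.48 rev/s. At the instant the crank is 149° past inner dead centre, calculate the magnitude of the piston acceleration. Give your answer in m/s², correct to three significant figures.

ω = 2π·36.5 = 229.2 rad/s
x(θ) = r cosθ + √(L² − r² sin²θ); with ω constant, a = ω²·d²x/dθ².
d²x/dθ² = −r cosθ − r²(cos2θ)/√u − r⁴ sin²2θ/(4u^{3/2}),  u = L² − r² sin²θ = 0.00907811 m².
Substituting r = 0.0228 m, L = 0.096 m, θ = 149°: d²x/dθ² = +0.016921 m.
a = ω²·d²x/dθ² = (229.2)²·(+0.016921) = +888.99 m/s²;  |a| = 888.99 m/s².

889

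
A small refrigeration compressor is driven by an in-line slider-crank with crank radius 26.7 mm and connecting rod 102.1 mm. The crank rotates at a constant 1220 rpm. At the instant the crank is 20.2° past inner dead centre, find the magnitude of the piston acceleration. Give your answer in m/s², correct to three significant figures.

ω = 2π·1220/60 = 127.8 rad/s
x(θ) = r cosθ + √(L² − r² sin²θ); with ω constant, a = ω²·d²x/dθ².
d²x/dθ² = −r cosθ − r²(cos2θ)/√u − r⁴ sin²2θ/(4u^{3/2}),  u = L² − r² sin²θ = 0.0103394 m².
Substituting r = 0.0267 m, L = 0.1021 m, θ = 20.2°: d²x/dθ² = -0.030448 m.
a = ω²·d²x/dθ² = (127.8)²·(-0.030448) = -496.97 m/s²;  |a| = 496.97 m/s².

497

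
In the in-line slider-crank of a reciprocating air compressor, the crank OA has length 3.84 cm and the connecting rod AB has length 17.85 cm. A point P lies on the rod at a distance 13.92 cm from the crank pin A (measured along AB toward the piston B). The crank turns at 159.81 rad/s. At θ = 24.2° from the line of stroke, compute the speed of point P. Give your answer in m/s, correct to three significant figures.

3.15

ω = 159.8 rad/s.  Crank-pin speed |V_A| = rω = 6.1367 m/s, perpendicular to OA.
Rod angle: sinφ = −(r/L) sinθ ⇒ φ = -5.059°; ω_rod = −rω cosθ/√(L²−r²sin²θ) = -31.481 rad/s.
V_P = V_A + ω_rod × AP, with AP = 0.1392 m along the rod.
Components: V_Px = −rω sinθ − a·ω_rod·sinφ = -2.902 m/s;  V_Py = rω cosθ + a·ω_rod·cosφ = +1.2324 m/s.
|V_P| = √(V_Px² + V_Py²) = 3.1528 m/s.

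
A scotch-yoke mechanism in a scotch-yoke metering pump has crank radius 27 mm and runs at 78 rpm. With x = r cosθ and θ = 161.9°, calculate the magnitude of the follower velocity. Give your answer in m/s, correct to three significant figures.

ω = 8.168 rad/s (from 78 rpm).
x = r cosθ ⇒ ẋ = −rω sinθ.
|v| = rω|sinθ| = 0.027·8.168·|sin 161.9°| = 0.068517 m/s.

0.0685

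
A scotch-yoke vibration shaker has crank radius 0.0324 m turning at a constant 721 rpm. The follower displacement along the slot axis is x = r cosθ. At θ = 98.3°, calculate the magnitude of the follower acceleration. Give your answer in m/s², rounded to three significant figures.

ω = 75.5 rad/s (from 721 rpm).
x = r cosθ ⇒ ẍ = −rω² cosθ (ω constant).
|a| = rω²|cosθ| = 0.0324·(75.5)²·|cos 98.3°| = 26.663 m/s².

26.7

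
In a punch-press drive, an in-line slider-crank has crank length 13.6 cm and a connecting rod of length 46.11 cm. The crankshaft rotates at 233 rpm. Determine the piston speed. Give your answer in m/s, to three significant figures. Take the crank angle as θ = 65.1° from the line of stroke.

3.40

ω = 2π·233/60 = 24.4 rad/s
For an in-line slider-crank, x = r cosθ + √(L² − r² sin²θ), so v = −rω sinθ·[1 + r cosθ/√(L² − r² sin²θ)].
With r = 0.136 m, L = 0.4611 m, θ = 65.1°: √(L² − r² sin²θ) = 0.44429 m.
v = −0.136·24.4·0.90704·[1 + 0.136·0.42104/0.44429] = -3.3978 m/s.
|v| = 3.3978 m/s.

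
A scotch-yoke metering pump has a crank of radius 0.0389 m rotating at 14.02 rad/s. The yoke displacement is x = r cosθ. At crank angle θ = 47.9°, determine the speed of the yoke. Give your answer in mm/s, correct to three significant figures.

ω = 14.02 rad/s
x = r cosθ ⇒ ẋ = −rω sinθ.
|v| = rω|sinθ| = 0.0389·14.02·|sin 47.9°| = 0.40466 m/s = 404.66 mm/s.

405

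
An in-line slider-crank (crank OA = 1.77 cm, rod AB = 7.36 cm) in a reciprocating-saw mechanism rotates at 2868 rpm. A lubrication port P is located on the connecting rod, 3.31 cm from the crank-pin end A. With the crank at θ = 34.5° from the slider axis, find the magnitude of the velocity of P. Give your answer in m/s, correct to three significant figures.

ω = 300.3 rad/s.  Crank-pin speed |V_A| = rω = 5.316 m/s, perpendicular to OA.
Rod angle: sinφ = −(r/L) sinθ ⇒ φ = -7.829°; ω_rod = −rω cosθ/√(L²−r²sin²θ) = -60.085 rad/s.
V_P = V_A + ω_rod × AP, with AP = 0.0331 m along the rod.
Components: V_Px = −rω sinθ − a·ω_rod·sinφ = -3.2819 m/s;  V_Py = rω cosθ + a·ω_rod·cosφ = +2.4107 m/s.
|V_P| = √(V_Px² + V_Py²) = 4.0722 m/s.

4.07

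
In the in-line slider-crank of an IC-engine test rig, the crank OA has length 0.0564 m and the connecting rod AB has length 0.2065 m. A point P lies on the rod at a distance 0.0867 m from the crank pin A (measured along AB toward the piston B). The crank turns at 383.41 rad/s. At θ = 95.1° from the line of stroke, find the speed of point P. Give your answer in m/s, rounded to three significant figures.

21.3

ω = 383.4 rad/s.  Crank-pin speed |V_A| = rω = 21.624 m/s, perpendicular to OA.
Rod angle: sinφ = −(r/L) sinθ ⇒ φ = -15.786°; ω_rod = −rω cosθ/√(L²−r²sin²θ) = +9.6737 rad/s.
V_P = V_A + ω_rod × AP, with AP = 0.0867 m along the rod.
Components: V_Px = −rω sinθ − a·ω_rod·sinφ = -21.311 m/s;  V_Py = rω cosθ + a·ω_rod·cosφ = -1.1152 m/s.
|V_P| = √(V_Px² + V_Py²) = 21.34 m/s.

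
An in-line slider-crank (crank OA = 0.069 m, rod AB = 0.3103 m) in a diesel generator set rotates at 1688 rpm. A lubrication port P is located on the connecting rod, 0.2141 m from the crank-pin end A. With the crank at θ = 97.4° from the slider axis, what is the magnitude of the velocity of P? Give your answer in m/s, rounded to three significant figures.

ω = 176.8 rad/s.  Crank-pin speed |V_A| = rω = 12.197 m/s, perpendicular to OA.
Rod angle: sinφ = −(r/L) sinθ ⇒ φ = -12.739°; ω_rod = −rω cosθ/√(L²−r²sin²θ) = +5.1903 rad/s.
V_P = V_A + ω_rod × AP, with AP = 0.2141 m along the rod.
Components: V_Px = −rω sinθ − a·ω_rod·sinφ = -11.85 m/s;  V_Py = rω cosθ + a·ω_rod·cosφ = -0.48702 m/s.
|V_P| = √(V_Px² + V_Py²) = 11.86 m/s.

11.9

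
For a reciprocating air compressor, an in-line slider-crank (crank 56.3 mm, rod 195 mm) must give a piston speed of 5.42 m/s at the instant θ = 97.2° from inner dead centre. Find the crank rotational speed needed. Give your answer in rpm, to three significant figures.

963

For an in-line slider-crank, |v_piston| = rω|sinθ|·[1 + r cosθ/√(L² − r² sin²θ)].
With r = 0.0563 m, L = 0.195 m, θ = 97.2°: the bracketed kinematic factor |dx/dθ| = 0.053746 m.
ω = v/|dx/dθ| = 5.42/0.053746 = 100.84 rad/s.
N = 60ω/(2π) = 962.99 rpm.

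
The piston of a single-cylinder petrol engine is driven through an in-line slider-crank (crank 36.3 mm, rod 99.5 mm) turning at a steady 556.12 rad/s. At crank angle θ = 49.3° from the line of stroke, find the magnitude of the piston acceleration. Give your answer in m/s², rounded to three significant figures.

6830

ω = 556.1 rad/s
x(θ) = r cosθ + √(L² − r² sin²θ); with ω constant, a = ω²·d²x/dθ².
d²x/dθ² = −r cosθ − r²(cos2θ)/√u − r⁴ sin²2θ/(4u^{3/2}),  u = L² − r² sin²θ = 0.00914288 m².
Substituting r = 0.0363 m, L = 0.0995 m, θ = 49.3°: d²x/dθ² = -0.022096 m.
a = ω²·d²x/dθ² = (556.1)²·(-0.022096) = -6833.6 m/s²;  |a| = 6833.6 m/s².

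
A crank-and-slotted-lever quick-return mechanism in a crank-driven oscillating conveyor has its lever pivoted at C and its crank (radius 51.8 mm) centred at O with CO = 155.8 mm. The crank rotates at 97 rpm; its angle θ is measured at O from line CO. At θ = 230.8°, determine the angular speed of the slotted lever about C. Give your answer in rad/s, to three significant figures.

ω = 10.16 rad/s (from 97 rpm).
Crank pin A relative to C: A = (d + r cosθ, r sinθ); lever angle φ = atan2(r sinθ, d + r cosθ).
Differentiating tanφ: φ̇ = rω(d cosθ + r)/(d² + r² + 2dr cosθ).
d² + r² + 2dr cosθ = |CA|² = 0.0167554 m²;  d cosθ + r = -0.04667 m.
|ω_lever| = |0.0518·10.16·-0.04667| / 0.0167554 = 1.4656 rad/s.

1.47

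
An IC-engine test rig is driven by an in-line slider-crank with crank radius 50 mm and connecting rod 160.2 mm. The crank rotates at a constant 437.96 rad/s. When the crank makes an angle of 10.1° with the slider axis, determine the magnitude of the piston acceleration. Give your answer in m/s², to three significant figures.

12300

ω = 438 rad/s
x(θ) = r cosθ + √(L² − r² sin²θ); with ω constant, a = ω²·d²x/dθ².
d²x/dθ² = −r cosθ − r²(cos2θ)/√u − r⁴ sin²2θ/(4u^{3/2}),  u = L² − r² sin²θ = 0.0255872 m².
Substituting r = 0.05 m, L = 0.1602 m, θ = 10.1°: d²x/dθ² = -0.063938 m.
a = ω²·d²x/dθ² = (438)²·(-0.063938) = -12264 m/s²;  |a| = 12264 m/s².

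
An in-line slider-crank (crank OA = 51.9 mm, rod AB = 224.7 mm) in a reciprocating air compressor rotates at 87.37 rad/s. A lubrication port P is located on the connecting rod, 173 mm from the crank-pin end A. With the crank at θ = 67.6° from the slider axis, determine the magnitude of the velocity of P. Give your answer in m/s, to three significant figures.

4.50

ω = 87.37 rad/s.  Crank-pin speed |V_A| = rω = 4.5345 m/s, perpendicular to OA.
Rod angle: sinφ = −(r/L) sinθ ⇒ φ = -12.330°; ω_rod = −rω cosθ/√(L²−r²sin²θ) = -7.8717 rad/s.
V_P = V_A + ω_rod × AP, with AP = 0.173 m along the rod.
Components: V_Px = −rω sinθ − a·ω_rod·sinφ = -4.4832 m/s;  V_Py = rω cosθ + a·ω_rod·cosφ = +0.39758 m/s.
|V_P| = √(V_Px² + V_Py²) = 4.5008 m/s.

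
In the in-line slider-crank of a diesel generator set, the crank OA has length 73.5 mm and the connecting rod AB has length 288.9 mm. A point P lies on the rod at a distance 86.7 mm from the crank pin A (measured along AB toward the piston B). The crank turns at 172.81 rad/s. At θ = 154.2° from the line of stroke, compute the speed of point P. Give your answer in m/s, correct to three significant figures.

9.52

ω = 172.8 rad/s.  Crank-pin speed |V_A| = rω = 12.702 m/s, perpendicular to OA.
Rod angle: sinφ = −(r/L) sinθ ⇒ φ = -6.357°; ω_rod = −rω cosθ/√(L²−r²sin²θ) = +39.828 rad/s.
V_P = V_A + ω_rod × AP, with AP = 0.0867 m along the rod.
Components: V_Px = −rω sinθ − a·ω_rod·sinφ = -5.1458 m/s;  V_Py = rω cosθ + a·ω_rod·cosφ = -8.0036 m/s.
|V_P| = √(V_Px² + V_Py²) = 9.5151 m/s.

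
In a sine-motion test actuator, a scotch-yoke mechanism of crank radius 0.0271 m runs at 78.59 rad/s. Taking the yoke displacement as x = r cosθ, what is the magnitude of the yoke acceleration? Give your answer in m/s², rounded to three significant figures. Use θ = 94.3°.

12.5

ω = 78.59 rad/s
x = r cosθ ⇒ ẍ = −rω² cosθ (ω constant).
|a| = rω²|cosθ| = 0.0271·(78.59)²·|cos 94.3°| = 12.55 m/s².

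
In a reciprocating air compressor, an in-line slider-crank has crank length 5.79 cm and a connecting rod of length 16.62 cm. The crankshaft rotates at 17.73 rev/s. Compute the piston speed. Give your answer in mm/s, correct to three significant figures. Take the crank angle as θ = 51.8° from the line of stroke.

ω = 2π·17.7 = 111.4 rad/s
For an in-line slider-crank, x = r cosθ + √(L² − r² sin²θ), so v = −rω sinθ·[1 + r cosθ/√(L² − r² sin²θ)].
With r = 0.0579 m, L = 0.1662 m, θ = 51.8°: √(L² − r² sin²θ) = 0.15985 m.
v = −0.0579·111.4·0.78586·[1 + 0.0579·0.61841/0.15985] = -6.2043 m/s.
|v| = 6.2043 m/s = 6204.3 mm/s.

6200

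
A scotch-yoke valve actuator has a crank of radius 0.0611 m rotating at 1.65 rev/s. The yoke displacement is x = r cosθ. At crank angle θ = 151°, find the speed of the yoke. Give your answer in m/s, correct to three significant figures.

ω = 10.37 rad/s (from 1.65 rev/s).
x = r cosθ ⇒ ẋ = −rω sinθ.
|v| = rω|sinθ| = 0.0611·10.37·|sin 151°| = 0.3071 m/s.

0.307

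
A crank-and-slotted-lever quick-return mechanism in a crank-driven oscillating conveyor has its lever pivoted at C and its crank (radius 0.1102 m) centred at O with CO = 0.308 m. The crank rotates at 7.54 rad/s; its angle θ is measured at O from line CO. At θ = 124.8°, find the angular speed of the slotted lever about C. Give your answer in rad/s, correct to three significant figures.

0.798

ω = 7.54 rad/s
Crank pin A relative to C: A = (d + r cosθ, r sinθ); lever angle φ = atan2(r sinθ, d + r cosθ).
Differentiating tanφ: φ̇ = rω(d cosθ + r)/(d² + r² + 2dr cosθ).
d² + r² + 2dr cosθ = |CA|² = 0.0682662 m²;  d cosθ + r = -0.06558 m.
|ω_lever| = |0.1102·7.54·-0.06558| / 0.0682662 = 0.79821 rad/s.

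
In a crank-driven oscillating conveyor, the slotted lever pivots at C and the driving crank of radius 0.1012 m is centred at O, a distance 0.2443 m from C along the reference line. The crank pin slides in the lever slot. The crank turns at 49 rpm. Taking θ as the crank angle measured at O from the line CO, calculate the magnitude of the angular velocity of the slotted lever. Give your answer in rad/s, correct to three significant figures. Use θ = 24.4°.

1.46

ω = 5.131 rad/s (from 49 rpm).
Crank pin A relative to C: A = (d + r cosθ, r sinθ); lever angle φ = atan2(r sinθ, d + r cosθ).
Differentiating tanφ: φ̇ = rω(d cosθ + r)/(d² + r² + 2dr cosθ).
d² + r² + 2dr cosθ = |CA|² = 0.114954 m²;  d cosθ + r = +0.32368 m.
|ω_lever| = |0.1012·5.131·+0.32368| / 0.114954 = 1.4622 rad/s.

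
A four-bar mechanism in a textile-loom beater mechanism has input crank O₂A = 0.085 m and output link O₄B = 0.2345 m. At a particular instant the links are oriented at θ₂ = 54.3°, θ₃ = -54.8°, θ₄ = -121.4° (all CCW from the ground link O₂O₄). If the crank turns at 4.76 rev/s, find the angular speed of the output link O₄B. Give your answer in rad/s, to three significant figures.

11.2

ω₂ = 29.91 rad/s (from 4.76 rev/s).
Differentiating the loop-closure r₂e^{iθ₂}+r₃e^{iθ₃}=r₁+r₄e^{iθ₄} gives r₂ω₂e^{iθ₂}+r₃ω₃e^{iθ₃}=r₄ω₄e^{iθ₄}.
Eliminating the other unknown: ω₄ = r₂ω₂ sin(θ₂−θ₃) / [r₄ sin(θ₄−θ₃)].
Numerator sine = +0.94495; denominator sine = -0.91775.
Result = 0.085·29.91·(+0.94495) / (0.2345·(-0.91775)) = -11.162 rad/s; magnitude 11.162 rad/s.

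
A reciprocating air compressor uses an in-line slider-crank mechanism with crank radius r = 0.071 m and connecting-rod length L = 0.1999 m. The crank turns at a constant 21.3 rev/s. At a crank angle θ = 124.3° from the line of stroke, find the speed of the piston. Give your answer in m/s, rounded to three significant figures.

ω = 2π·21.3 = 133.8 rad/s
For an in-line slider-crank, x = r cosθ + √(L² − r² sin²θ), so v = −rω sinθ·[1 + r cosθ/√(L² − r² sin²θ)].
With r = 0.071 m, L = 0.1999 m, θ = 124.3°: √(L² − r² sin²θ) = 0.1911 m.
v = −0.071·133.8·0.82610·[1 + 0.071·-0.56353/0.1911] = -6.2062 m/s.
|v| = 6.2062 m/s.

6.21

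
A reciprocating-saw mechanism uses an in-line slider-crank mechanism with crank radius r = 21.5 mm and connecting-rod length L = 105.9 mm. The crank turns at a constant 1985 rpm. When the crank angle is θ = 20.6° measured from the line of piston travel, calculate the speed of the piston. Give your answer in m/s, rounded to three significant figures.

1.87

ω = 2π·1985/60 = 207.9 rad/s
For an in-line slider-crank, x = r cosθ + √(L² − r² sin²θ), so v = −rω sinθ·[1 + r cosθ/√(L² − r² sin²θ)].
With r = 0.0215 m, L = 0.1059 m, θ = 20.6°: √(L² − r² sin²θ) = 0.10563 m.
v = −0.0215·207.9·0.35184·[1 + 0.0215·0.93606/0.10563] = -1.872 m/s.
|v| = 1.872 m/s.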